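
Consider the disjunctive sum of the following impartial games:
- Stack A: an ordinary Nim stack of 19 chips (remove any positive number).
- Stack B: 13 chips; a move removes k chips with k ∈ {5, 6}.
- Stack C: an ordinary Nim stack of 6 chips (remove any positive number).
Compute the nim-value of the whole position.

21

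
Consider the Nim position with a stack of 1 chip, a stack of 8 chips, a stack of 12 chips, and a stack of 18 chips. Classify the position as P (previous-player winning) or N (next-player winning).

Nim-sum: 1 XOR 8 XOR 12 XOR 18 = 23.
The nim-sum is 23 ≠ 0, so this is an N-position: the player to move can win.

N-position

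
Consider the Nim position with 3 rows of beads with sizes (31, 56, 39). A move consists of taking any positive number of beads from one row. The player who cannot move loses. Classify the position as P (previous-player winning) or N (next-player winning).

P-position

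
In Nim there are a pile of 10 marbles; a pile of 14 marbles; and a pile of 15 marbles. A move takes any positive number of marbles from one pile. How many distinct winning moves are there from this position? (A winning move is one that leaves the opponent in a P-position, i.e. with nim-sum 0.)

3

Compute the nim-sum pairwise:
10 ⊕ 14 = 4
4 ⊕ 15 = 11
The overall nim-sum is X = 11. A pile of size p has a winning move iff p XOR X < p (reduce it to p XOR X).
  10: 10 XOR 11 = 1 < 10 — winning move (to 1).
  14: 14 XOR 11 = 5 < 14 — winning move (to 5).
  15: 15 XOR 11 = 4 < 15 — winning move (to 4).
That gives 3 winning moves.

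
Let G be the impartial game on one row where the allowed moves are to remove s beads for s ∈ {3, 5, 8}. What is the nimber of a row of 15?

1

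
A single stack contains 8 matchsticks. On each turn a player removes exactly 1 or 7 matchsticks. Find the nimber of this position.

Build the Grundy sequence with g(k) = mex{g(k−s) : s ∈ {1, 7}, s ≤ k}:
g(0) = mex{} = 0
g(1) = mex{0} = 1
g(2) = mex{1} = 0
g(3) = mex{0} = 1
g(4) = mex{1} = 0
g(5) = mex{0} = 1
g(6) = mex{1} = 0
g(7) = mex{0} = 1
g(8) = mex{1} = 0
So g(8) = 0.

0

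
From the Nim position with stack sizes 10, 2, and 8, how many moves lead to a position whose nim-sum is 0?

0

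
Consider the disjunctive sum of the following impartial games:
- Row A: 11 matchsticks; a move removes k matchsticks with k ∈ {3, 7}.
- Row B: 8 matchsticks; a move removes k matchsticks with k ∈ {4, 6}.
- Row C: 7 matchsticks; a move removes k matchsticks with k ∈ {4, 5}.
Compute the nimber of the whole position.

Build the Grundy sequence for row A with g(k) = mex{g(k−s) : s ∈ {3, 7}, s ≤ k}:
k:     0  1  2  3  4  5  6  7  8  9 10 11
g(k):  0  0  0  1  1  1  0  2  2  1  0  0
So g(11) = 0.
For row B, compute g(0), g(1), … with moves {4, 6}:
k:     0  1  2  3  4  5  6  7  8
g(k):  0  0  0  0  1  1  1  1  2
So g(8) = 2.
Grundy values for row C (subtraction set {4, 5}):
g(0) = mex{} = 0
g(1) = mex{} = 0
g(2) = mex{} = 0
g(3) = mex{} = 0
g(4) = mex{0} = 1
g(5) = mex{0} = 1
g(6) = mex{0} = 1
g(7) = mex{0} = 1
So g(7) = 1.
By the Sprague-Grundy theorem, the Grundy value of a sum of independent games is the XOR of the component values.
Combined value = 0 XOR 2 XOR 1 = 3.

3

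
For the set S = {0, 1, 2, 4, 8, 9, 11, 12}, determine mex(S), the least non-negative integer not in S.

The values 0, 1, 2 are all present; 3 is the first non-negative integer missing from the set.

3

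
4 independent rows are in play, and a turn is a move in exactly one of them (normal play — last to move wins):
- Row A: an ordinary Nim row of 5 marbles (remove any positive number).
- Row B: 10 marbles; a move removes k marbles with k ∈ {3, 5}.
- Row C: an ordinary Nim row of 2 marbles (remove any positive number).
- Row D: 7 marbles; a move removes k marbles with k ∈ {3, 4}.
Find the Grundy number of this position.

Row A is a plain Nim row of size 5, so its Grundy value is 5.
Build the Grundy sequence for row B with g(k) = mex{g(k−s) : s ∈ {3, 5}, s ≤ k}:
g(0) = mex{} = 0
g(1) = mex{} = 0
g(2) = mex{} = 0
g(3) = mex{0} = 1
g(4) = mex{0} = 1
g(5) = mex{0} = 1
g(6) = mex{0,1} = 2
g(7) = mex{0,1} = 2
g(8) = mex{1} = 0
g(9) = mex{1,2} = 0
g(10) = mex{1,2} = 0
So g(10) = 0.
Row C is a plain Nim row of size 2, so its Grundy value is 2.
Build the Grundy sequence for row D with g(k) = mex{g(k−s) : s ∈ {3, 4}, s ≤ k}:
g(0) = mex{} = 0
g(1) = mex{} = 0
g(2) = mex{} = 0
g(3) = mex{0} = 1
g(4) = mex{0} = 1
g(5) = mex{0} = 1
g(6) = mex{0,1} = 2
g(7) = mex{1} = 0
So g(7) = 0.
The value of a disjunctive sum is the nim-sum of the parts.
Combined value = 5 ⊕ 0 ⊕ 2 ⊕ 0 = 7.

7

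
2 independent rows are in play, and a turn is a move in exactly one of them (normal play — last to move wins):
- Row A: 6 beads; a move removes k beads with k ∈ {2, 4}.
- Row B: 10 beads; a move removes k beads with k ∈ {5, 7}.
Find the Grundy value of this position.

2

Grundy values for row A (subtraction set {2, 4}):
g(0) = mex{} = 0
g(1) = mex{} = 0
g(2) = mex{0} = 1
g(3) = mex{0} = 1
g(4) = mex{0,1} = 2
g(5) = mex{0,1} = 2
g(6) = mex{1,2} = 0
So g(6) = 0.
Build the Grundy sequence for row B with g(k) = mex{g(k−s) : s ∈ {5, 7}, s ≤ k}:
k:     0  1  2  3  4  5  6  7  8  9 10
g(k):  0  0  0  0  0  1  1  1  1  1  2
So g(10) = 2.
The value of a disjunctive sum is the nim-sum of the parts.
Combined value = 0 ⊕ 2 = 2.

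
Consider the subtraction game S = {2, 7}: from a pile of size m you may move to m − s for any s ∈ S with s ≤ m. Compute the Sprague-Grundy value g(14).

0

Build the Grundy sequence with g(k) = mex{g(k−s) : s ∈ {2, 7}, s ≤ k}:
k:     0  1  2  3  4  5  6  7  8  9 10 11 12 13 14
g(k):  0  0  1  1  0  0  1  1  2  0  0  1  1  0  0
So g(14) = 0.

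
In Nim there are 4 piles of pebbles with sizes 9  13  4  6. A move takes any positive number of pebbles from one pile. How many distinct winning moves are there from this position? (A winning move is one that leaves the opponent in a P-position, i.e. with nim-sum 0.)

Nim-sum: 9 ^ 13 ^ 4 ^ 6 = 6.
The overall nim-sum is X = 6. A pile of size p has a winning move iff p XOR X < p (reduce it to p XOR X).
  9: 9 XOR 6 = 15 ≥ 9 — no move.
  13: 13 XOR 6 = 11 < 13 — winning move (to 11).
  4: 4 XOR 6 = 2 < 4 — winning move (to 2).
  6: 6 XOR 6 = 0 < 6 — winning move (to 0).
That gives 3 winning moves.

3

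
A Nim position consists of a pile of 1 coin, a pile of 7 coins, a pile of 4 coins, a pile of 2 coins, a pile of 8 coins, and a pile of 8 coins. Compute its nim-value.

0

Nim-sum: 1 XOR 7 XOR 4 XOR 2 XOR 8 XOR 8 = 0.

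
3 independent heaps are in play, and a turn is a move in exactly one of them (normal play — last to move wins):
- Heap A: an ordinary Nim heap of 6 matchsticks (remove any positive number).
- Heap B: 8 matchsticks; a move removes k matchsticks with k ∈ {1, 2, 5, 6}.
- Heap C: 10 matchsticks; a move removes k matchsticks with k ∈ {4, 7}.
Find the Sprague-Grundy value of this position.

Heap A is a plain Nim heap of size 6, so its Grundy value is 6.
For heap B, compute g(0), g(1), … with moves {1, 2, 5, 6}:
g(0) = mex{} = 0
g(1) = mex{0} = 1
g(2) = mex{0,1} = 2
g(3) = mex{1,2} = 0
g(4) = mex{0,2} = 1
g(5) = mex{0,1} = 2
g(6) = mex{0,1,2} = 3
g(7) = mex{1,2,3} = 0
g(8) = mex{0,2,3} = 1
So g(8) = 1.
Build the Grundy sequence for heap C with g(k) = mex{g(k−s) : s ∈ {4, 7}, s ≤ k}:
g(0) = mex{} = 0
g(1) = mex{} = 0
g(2) = mex{} = 0
g(3) = mex{} = 0
g(4) = mex{0} = 1
g(5) = mex{0} = 1
g(6) = mex{0} = 1
g(7) = mex{0} = 1
g(8) = mex{0,1} = 2
g(9) = mex{0,1} = 2
g(10) = mex{0,1} = 2
So g(10) = 2.
By the Sprague-Grundy theorem, the Grundy value of a sum of independent games is the XOR of the component values.
Combined value = 6 XOR 1 XOR 2 = 5.

5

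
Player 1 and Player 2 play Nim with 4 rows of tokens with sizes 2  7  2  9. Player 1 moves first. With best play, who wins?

Compute the nim-sum pairwise:
2 XOR 7 = 5
5 XOR 2 = 7
7 XOR 9 = 14
The nim-sum is 14 ≠ 0, so this is an N-position: the player to move can win; Player 1 has a winning move.

Player 1 wins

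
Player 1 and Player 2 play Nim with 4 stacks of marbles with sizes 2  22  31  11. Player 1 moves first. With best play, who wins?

Compute the nim-sum pairwise:
2 XOR 22 = 20
20 XOR 31 = 11
11 XOR 11 = 0
The nim-sum is 0, so this is a P-position: the player to move is in a losing position under optimal play; Player 1 is about to move from it and so loses — Player 2 wins.

Player 2 wins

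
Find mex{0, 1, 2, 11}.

3

The values 0, 1, 2 are all present; 3 is the first non-negative integer missing from the set.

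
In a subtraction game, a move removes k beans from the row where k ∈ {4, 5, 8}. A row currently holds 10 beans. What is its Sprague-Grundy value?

Grundy values for subtraction set {4, 5, 8}:
g(0) = mex{} = 0
g(1) = mex{} = 0
g(2) = mex{} = 0
g(3) = mex{} = 0
g(4) = mex{0} = 1
g(5) = mex{0} = 1
g(6) = mex{0} = 1
g(7) = mex{0} = 1
g(8) = mex{0,1} = 2
g(9) = mex{0,1} = 2
g(10) = mex{0,1} = 2
So g(10) = 2.

2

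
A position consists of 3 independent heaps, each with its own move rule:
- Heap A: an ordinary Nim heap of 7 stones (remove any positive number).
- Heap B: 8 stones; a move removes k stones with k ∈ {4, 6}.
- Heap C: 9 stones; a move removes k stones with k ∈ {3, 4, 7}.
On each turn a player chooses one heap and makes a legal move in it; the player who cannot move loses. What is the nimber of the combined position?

Heap A is a plain Nim heap of size 7, so its Grundy value is 7.
Grundy values for heap B (subtraction set {4, 6}):
g(0) = mex{} = 0
g(1) = mex{} = 0
g(2) = mex{} = 0
g(3) = mex{} = 0
g(4) = mex{0} = 1
g(5) = mex{0} = 1
g(6) = mex{0} = 1
g(7) = mex{0} = 1
g(8) = mex{0,1} = 2
So g(8) = 2.
Grundy values for heap C (subtraction set {3, 4, 7}):
k:     0  1  2  3  4  5  6  7  8  9
g(k):  0  0  0  1  1  1  2  2  2  3
So g(9) = 3.
By the Sprague-Grundy theorem, the Grundy value of a sum of independent games is the XOR of the component values.
Combined value = 7 ⊕ 2 ⊕ 3 = 6.

6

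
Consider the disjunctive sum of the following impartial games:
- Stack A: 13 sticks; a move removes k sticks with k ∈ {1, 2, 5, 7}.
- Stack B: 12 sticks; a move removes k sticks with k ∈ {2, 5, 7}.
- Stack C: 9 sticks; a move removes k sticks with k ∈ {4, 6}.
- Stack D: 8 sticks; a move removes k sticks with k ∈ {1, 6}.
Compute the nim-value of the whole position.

Grundy values for stack A (subtraction set {1, 2, 5, 7}):
k:     0  1  2  3  4  5  6  7  8  9 10 11 12 13
g(k):  0  1  2  0  1  2  0  1  2  0  1  2  0  1
So g(13) = 1.
For stack B, compute g(0), g(1), … with moves {2, 5, 7}:
k:     0  1  2  3  4  5  6  7  8  9 10 11 12
g(k):  0  0  1  1  0  2  1  3  2  2  0  3  1
So g(12) = 1.
Build the Grundy sequence for stack C with g(k) = mex{g(k−s) : s ∈ {4, 6}, s ≤ k}:
k:     0  1  2  3  4  5  6  7  8  9
g(k):  0  0  0  0  1  1  1  1  2  2
So g(9) = 2.
For stack D, compute g(0), g(1), … with moves {1, 6}:
g(0) = mex{} = 0
g(1) = mex{0} = 1
g(2) = mex{1} = 0
g(3) = mex{0} = 1
g(4) = mex{1} = 0
g(5) = mex{0} = 1
g(6) = mex{0,1} = 2
g(7) = mex{1,2} = 0
g(8) = mex{0} = 1
So g(8) = 1.
By the Sprague-Grundy theorem, the Grundy value of a sum of independent games is the XOR of the component values.
Combined value = 1 ⊕ 1 ⊕ 2 ⊕ 1 = 3.

3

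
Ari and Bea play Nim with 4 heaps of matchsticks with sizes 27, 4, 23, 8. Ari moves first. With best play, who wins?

Bea wins

Bitwise XOR of the heap sizes:
  11011  (27)
  00100  (4)
  10111  (23)
  01000  (8)
  -----
  00000  (0)
The nim-sum is 0, so this is a P-position: the player to move is in a losing position under optimal play; Ari is about to move from it and so loses — Bea wins.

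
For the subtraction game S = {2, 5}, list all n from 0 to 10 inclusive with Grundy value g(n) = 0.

0, 1, 4, 7, 8

Grundy values for subtraction set {2, 5}:
g(0) = mex{} = 0
g(1) = mex{} = 0
g(2) = mex{0} = 1
g(3) = mex{0} = 1
g(4) = mex{1} = 0
g(5) = mex{0,1} = 2
g(6) = mex{0} = 1
g(7) = mex{1,2} = 0
g(8) = mex{1} = 0
g(9) = mex{0} = 1
g(10) = mex{0,2} = 1
The P-positions (g = 0) in 0..10 are 0, 1, 4, 7, 8.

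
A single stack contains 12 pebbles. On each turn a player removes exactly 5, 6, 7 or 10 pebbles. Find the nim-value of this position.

Grundy values for subtraction set {5, 6, 7, 10}:
k:     0  1  2  3  4  5  6  7  8  9 10 11 12
g(k):  0  0  0  0  0  1  1  1  1  1  2  2  2
So g(12) = 2.

2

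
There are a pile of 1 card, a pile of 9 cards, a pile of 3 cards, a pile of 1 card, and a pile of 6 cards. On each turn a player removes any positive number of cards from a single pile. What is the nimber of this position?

Nim-sum: 1 XOR 9 XOR 3 XOR 1 XOR 6 = 12.

12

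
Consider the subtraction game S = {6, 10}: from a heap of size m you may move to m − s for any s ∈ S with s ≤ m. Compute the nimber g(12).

Grundy values for subtraction set {6, 10}:
g(0) = mex{} = 0
g(1) = mex{} = 0
g(2) = mex{} = 0
g(3) = mex{} = 0
g(4) = mex{} = 0
g(5) = mex{} = 0
g(6) = mex{0} = 1
g(7) = mex{0} = 1
g(8) = mex{0} = 1
g(9) = mex{0} = 1
g(10) = mex{0} = 1
g(11) = mex{0} = 1
g(12) = mex{0,1} = 2
So g(12) = 2.

2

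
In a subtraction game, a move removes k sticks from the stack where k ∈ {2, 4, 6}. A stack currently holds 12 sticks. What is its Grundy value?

Build the Grundy sequence with g(k) = mex{g(k−s) : s ∈ {2, 4, 6}, s ≤ k}:
g(0) = mex{} = 0
g(1) = mex{} = 0
g(2) = mex{0} = 1
g(3) = mex{0} = 1
g(4) = mex{0,1} = 2
g(5) = mex{0,1} = 2
g(6) = mex{0,1,2} = 3
g(7) = mex{0,1,2} = 3
g(8) = mex{1,2,3} = 0
g(9) = mex{1,2,3} = 0
g(10) = mex{0,2,3} = 1
g(11) = mex{0,2,3} = 1
g(12) = mex{0,1,3} = 2
So g(12) = 2.

2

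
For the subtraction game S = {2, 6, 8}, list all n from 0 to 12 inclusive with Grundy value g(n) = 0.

0, 1, 4, 5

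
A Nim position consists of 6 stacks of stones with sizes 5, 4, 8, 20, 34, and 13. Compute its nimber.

Compute the nim-sum pairwise:
5 ⊕ 4 = 1
1 ⊕ 8 = 9
9 ⊕ 20 = 29
29 ⊕ 34 = 63
63 ⊕ 13 = 50

50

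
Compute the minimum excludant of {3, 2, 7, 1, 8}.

0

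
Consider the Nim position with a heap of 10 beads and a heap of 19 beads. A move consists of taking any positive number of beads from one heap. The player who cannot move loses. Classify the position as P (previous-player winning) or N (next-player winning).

N-position

Write each in binary and XOR column by column:
  01010  (10)
  10011  (19)
  -----
  11001  (25)
The nim-sum is 25 ≠ 0, so this is an N-position: the player to move can win.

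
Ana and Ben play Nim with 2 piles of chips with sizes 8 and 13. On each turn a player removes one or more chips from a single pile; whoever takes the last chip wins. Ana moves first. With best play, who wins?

Compute the nim-sum pairwise:
8 XOR 13 = 5
The nim-sum is 5 ≠ 0, so this is an N-position: the player to move can win; Ana has a winning move.

Ana wins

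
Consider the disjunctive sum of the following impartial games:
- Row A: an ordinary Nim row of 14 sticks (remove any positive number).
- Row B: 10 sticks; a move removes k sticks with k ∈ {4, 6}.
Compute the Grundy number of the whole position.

Row A is a plain Nim row of size 14, so its Grundy value is 14.
For row B, compute g(0), g(1), … with moves {4, 6}:
k:     0  1  2  3  4  5  6  7  8  9 10
g(k):  0  0  0  0  1  1  1  1  2  2  0
So g(10) = 0.
The value of a disjunctive sum is the nim-sum of the parts.
Combined value = 14 ⊕ 0 = 14.

14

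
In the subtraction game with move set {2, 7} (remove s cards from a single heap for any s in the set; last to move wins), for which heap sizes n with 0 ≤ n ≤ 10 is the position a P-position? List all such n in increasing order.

0, 1, 4, 5, 9, 10

Grundy values for subtraction set {2, 7}:
g(0) = mex{} = 0
g(1) = mex{} = 0
g(2) = mex{0} = 1
g(3) = mex{0} = 1
g(4) = mex{1} = 0
g(5) = mex{1} = 0
g(6) = mex{0} = 1
g(7) = mex{0} = 1
g(8) = mex{0,1} = 2
g(9) = mex{1} = 0
g(10) = mex{1,2} = 0
The P-positions (g = 0) in 0..10 are 0, 1, 4, 5, 9, 10.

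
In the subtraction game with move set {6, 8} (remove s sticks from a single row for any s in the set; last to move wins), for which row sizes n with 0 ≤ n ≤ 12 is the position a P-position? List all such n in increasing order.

0, 1, 2, 3, 4, 5

Build the Grundy sequence with g(k) = mex{g(k−s) : s ∈ {6, 8}, s ≤ k}:
g(0) = mex{} = 0
g(1) = mex{} = 0
g(2) = mex{} = 0
g(3) = mex{} = 0
g(4) = mex{} = 0
g(5) = mex{} = 0
g(6) = mex{0} = 1
g(7) = mex{0} = 1
g(8) = mex{0} = 1
g(9) = mex{0} = 1
g(10) = mex{0} = 1
g(11) = mex{0} = 1
g(12) = mex{0,1} = 2
The P-positions (g = 0) in 0..12 are 0, 1, 2, 3, 4, 5.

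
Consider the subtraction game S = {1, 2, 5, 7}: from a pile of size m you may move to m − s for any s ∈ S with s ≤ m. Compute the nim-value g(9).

Compute g(0), g(1), … for moves {1, 2, 5, 7}:
k:     0  1  2  3  4  5  6  7  8  9
g(k):  0  1  2  0  1  2  0  1  2  0
So g(9) = 0.

0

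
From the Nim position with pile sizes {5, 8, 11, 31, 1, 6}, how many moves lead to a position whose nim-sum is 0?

Nim-sum: 5 XOR 8 XOR 11 XOR 31 XOR 1 XOR 6 = 30.
The overall nim-sum is X = 30. A pile of size p has a winning move iff p XOR X < p (reduce it to p XOR X).
  5: 5 XOR 30 = 27 ≥ 5 — no move.
  8: 8 XOR 30 = 22 ≥ 8 — no move.
  11: 11 XOR 30 = 21 ≥ 11 — no move.
  31: 31 XOR 30 = 1 < 31 — winning move (to 1).
  1: 1 XOR 30 = 31 ≥ 1 — no move.
  6: 6 XOR 30 = 24 ≥ 6 — no move.
That gives 1 winning move.

1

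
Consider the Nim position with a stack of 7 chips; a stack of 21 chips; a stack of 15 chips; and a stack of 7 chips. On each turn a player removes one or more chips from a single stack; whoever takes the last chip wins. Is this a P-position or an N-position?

Compute the nim-sum pairwise:
7 ^ 21 = 18
18 ^ 15 = 29
29 ^ 7 = 26
The nim-sum is 26 ≠ 0, so this is an N-position: the player to move can win.

N-position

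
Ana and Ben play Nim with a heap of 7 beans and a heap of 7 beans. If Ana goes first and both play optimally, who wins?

Ben wins

Nim-sum: 7 ⊕ 7 = 0.
The nim-sum is 0, so this is a P-position: the player to move is in a losing position under optimal play; Ana is about to move from it and so loses — Ben wins.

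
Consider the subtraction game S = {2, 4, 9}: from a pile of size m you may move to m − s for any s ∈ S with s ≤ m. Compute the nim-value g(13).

0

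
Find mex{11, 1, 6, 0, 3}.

2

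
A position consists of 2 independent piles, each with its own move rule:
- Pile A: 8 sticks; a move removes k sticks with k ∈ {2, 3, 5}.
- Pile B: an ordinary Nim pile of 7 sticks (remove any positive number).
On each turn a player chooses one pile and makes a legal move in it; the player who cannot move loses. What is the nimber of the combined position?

7

Build the Grundy sequence for pile A with g(k) = mex{g(k−s) : s ∈ {2, 3, 5}, s ≤ k}:
g(0) = mex{} = 0
g(1) = mex{} = 0
g(2) = mex{0} = 1
g(3) = mex{0} = 1
g(4) = mex{0,1} = 2
g(5) = mex{0,1} = 2
g(6) = mex{0,1,2} = 3
g(7) = mex{1,2} = 0
g(8) = mex{1,2,3} = 0
So g(8) = 0.
Pile B is a plain Nim pile of size 7, so its Grundy value is 7.
By the Sprague-Grundy theorem, the Grundy value of a sum of independent games is the XOR of the component values.
Combined value = 0 XOR 7 = 7.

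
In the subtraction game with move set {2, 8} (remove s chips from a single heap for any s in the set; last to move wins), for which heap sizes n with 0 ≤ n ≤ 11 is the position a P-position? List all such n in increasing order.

0, 1, 4, 5, 10, 11

Grundy values for subtraction set {2, 8}:
k:     0  1  2  3  4  5  6  7  8  9 10 11
g(k):  0  0  1  1  0  0  1  1  2  2  0  0
The P-positions (g = 0) in 0..11 are 0, 1, 4, 5, 10, 11.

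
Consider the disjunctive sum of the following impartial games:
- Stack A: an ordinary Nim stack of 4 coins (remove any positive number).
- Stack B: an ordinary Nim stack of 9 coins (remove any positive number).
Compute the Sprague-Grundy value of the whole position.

13

Stack A is a plain Nim stack of size 4, so its Grundy value is 4.
Stack B is a plain Nim stack of size 9, so its Grundy value is 9.
By the Sprague-Grundy theorem, the Grundy value of a sum of independent games is the XOR of the component values.
Combined value = 4 ⊕ 9 = 13.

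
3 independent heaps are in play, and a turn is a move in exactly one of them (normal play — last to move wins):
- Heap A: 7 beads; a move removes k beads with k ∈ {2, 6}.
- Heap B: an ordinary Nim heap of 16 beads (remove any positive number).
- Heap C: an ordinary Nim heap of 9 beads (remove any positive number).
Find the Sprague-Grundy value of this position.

24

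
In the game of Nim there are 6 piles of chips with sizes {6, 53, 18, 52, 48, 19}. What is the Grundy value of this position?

54

Compute the nim-sum pairwise:
6 ^ 53 = 51
51 ^ 18 = 33
33 ^ 52 = 21
21 ^ 48 = 37
37 ^ 19 = 54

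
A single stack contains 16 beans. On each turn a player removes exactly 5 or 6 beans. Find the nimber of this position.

1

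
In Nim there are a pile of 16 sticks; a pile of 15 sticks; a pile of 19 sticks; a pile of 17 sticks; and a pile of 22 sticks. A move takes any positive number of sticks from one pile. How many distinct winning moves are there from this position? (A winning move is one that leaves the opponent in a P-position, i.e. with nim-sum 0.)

Compute the nim-sum pairwise:
16 XOR 15 = 31
31 XOR 19 = 12
12 XOR 17 = 29
29 XOR 22 = 11
The overall nim-sum is X = 11. A pile of size p has a winning move iff p XOR X < p (reduce it to p XOR X).
  16: 16 XOR 11 = 27 ≥ 16 — no move.
  15: 15 XOR 11 = 4 < 15 — winning move (to 4).
  19: 19 XOR 11 = 24 ≥ 19 — no move.
  17: 17 XOR 11 = 26 ≥ 17 — no move.
  22: 22 XOR 11 = 29 ≥ 22 — no move.
That gives 1 winning move.

1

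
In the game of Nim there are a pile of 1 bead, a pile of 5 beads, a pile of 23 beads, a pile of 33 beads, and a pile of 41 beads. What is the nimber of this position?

Compute the nim-sum pairwise:
1 XOR 5 = 4
4 XOR 23 = 19
19 XOR 33 = 50
50 XOR 41 = 27

27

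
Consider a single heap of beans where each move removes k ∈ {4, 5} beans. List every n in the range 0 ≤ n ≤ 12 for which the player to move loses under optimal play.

0, 1, 2, 3, 9, 10, 11, 12

Build the Grundy sequence with g(k) = mex{g(k−s) : s ∈ {4, 5}, s ≤ k}:
g(0) = mex{} = 0
g(1) = mex{} = 0
g(2) = mex{} = 0
g(3) = mex{} = 0
g(4) = mex{0} = 1
g(5) = mex{0} = 1
g(6) = mex{0} = 1
g(7) = mex{0} = 1
g(8) = mex{0,1} = 2
g(9) = mex{1} = 0
g(10) = mex{1} = 0
g(11) = mex{1} = 0
g(12) = mex{1,2} = 0
The P-positions (g = 0) in 0..12 are 0, 1, 2, 3, 9, 10, 11, 12.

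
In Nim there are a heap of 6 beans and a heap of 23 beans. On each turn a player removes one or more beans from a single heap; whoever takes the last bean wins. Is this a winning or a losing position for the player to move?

Compute the nim-sum pairwise:
6 XOR 23 = 17
The nim-sum is 17 ≠ 0, so this is an N-position: the player to move can win.

Winning position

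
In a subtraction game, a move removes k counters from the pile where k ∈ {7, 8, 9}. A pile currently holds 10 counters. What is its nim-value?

1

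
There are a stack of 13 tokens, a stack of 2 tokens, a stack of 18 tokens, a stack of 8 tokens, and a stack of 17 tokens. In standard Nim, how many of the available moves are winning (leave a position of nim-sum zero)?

1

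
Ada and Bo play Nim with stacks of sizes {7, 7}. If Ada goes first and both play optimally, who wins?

Bo wins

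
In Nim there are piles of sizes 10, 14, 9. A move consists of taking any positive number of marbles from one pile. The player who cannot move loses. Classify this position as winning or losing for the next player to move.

In binary:
  1010  (10)
  1110  (14)
  1001  (9)
  ----
  1101  (13)
The nim-sum is 13 ≠ 0, so this is an N-position: the player to move can win.

Winning position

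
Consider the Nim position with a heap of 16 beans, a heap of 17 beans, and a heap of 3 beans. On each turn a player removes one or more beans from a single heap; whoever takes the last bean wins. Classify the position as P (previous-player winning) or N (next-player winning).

Compute the nim-sum pairwise:
16 ⊕ 17 = 1
1 ⊕ 3 = 2
The nim-sum is 2 ≠ 0, so this is an N-position: the player to move can win.

N-position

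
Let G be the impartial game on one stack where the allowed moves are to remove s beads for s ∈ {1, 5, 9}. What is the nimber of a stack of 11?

1

Compute g(0), g(1), … for moves {1, 5, 9}:
k:     0  1  2  3  4  5  6  7  8  9 10 11
g(k):  0  1  0  1  0  1  0  1  0  1  0  1
So g(11) = 1.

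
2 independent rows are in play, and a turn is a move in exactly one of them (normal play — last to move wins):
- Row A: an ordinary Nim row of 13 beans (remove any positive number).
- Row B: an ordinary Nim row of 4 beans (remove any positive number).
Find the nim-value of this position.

Row A is a plain Nim row of size 13, so its Grundy value is 13.
Row B is a plain Nim row of size 4, so its Grundy value is 4.
By the Sprague-Grundy theorem, the Grundy value of a sum of independent games is the XOR of the component values.
Combined value = 13 XOR 4 = 9.

9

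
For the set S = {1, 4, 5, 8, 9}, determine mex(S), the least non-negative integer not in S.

0 is not in the set, so the mex is 0.

0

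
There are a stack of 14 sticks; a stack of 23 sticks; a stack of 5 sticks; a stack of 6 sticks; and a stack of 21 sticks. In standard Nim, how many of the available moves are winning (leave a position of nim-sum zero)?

1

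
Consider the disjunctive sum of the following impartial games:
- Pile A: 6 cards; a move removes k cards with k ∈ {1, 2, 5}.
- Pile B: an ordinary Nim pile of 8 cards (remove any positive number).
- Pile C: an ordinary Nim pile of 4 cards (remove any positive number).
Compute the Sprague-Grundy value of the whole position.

Grundy values for pile A (subtraction set {1, 2, 5}):
g(0) = mex{} = 0
g(1) = mex{0} = 1
g(2) = mex{0,1} = 2
g(3) = mex{1,2} = 0
g(4) = mex{0,2} = 1
g(5) = mex{0,1} = 2
g(6) = mex{1,2} = 0
So g(6) = 0.
Pile B is a plain Nim pile of size 8, so its Grundy value is 8.
Pile C is a plain Nim pile of size 4, so its Grundy value is 4.
The value of a disjunctive sum is the nim-sum of the parts.
Combined value = 0 ⊕ 8 ⊕ 4 = 12.

12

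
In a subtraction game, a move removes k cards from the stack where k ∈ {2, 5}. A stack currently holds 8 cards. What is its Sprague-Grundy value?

Build the Grundy sequence with g(k) = mex{g(k−s) : s ∈ {2, 5}, s ≤ k}:
g(0) = mex{} = 0
g(1) = mex{} = 0
g(2) = mex{0} = 1
g(3) = mex{0} = 1
g(4) = mex{1} = 0
g(5) = mex{0,1} = 2
g(6) = mex{0} = 1
g(7) = mex{1,2} = 0
g(8) = mex{1} = 0
So g(8) = 0.

0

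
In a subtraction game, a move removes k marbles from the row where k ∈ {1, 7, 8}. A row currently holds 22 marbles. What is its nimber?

1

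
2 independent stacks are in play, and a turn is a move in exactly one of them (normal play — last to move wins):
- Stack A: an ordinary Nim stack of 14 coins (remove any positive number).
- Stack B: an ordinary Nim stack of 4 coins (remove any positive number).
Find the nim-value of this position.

Stack A is a plain Nim stack of size 14, so its Grundy value is 14.
Stack B is a plain Nim stack of size 4, so its Grundy value is 4.
The value of a disjunctive sum is the nim-sum of the parts.
Combined value = 14 ⊕ 4 = 10.

10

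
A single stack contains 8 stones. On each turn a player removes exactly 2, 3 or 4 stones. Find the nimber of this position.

1

Compute g(0), g(1), … for moves {2, 3, 4}:
k:     0  1  2  3  4  5  6  7  8
g(k):  0  0  1  1  2  2  0  0  1
So g(8) = 1.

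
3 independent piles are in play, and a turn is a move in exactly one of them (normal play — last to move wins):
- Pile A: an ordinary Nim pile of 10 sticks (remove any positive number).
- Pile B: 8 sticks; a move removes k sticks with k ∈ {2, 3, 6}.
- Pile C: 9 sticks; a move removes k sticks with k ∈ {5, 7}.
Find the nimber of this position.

9

Pile A is a plain Nim pile of size 10, so its Grundy value is 10.
For pile B, compute g(0), g(1), … with moves {2, 3, 6}:
k:     0  1  2  3  4  5  6  7  8
g(k):  0  0  1  1  2  0  3  1  2
So g(8) = 2.
Grundy values for pile C (subtraction set {5, 7}):
g(0) = mex{} = 0
g(1) = mex{} = 0
g(2) = mex{} = 0
g(3) = mex{} = 0
g(4) = mex{} = 0
g(5) = mex{0} = 1
g(6) = mex{0} = 1
g(7) = mex{0} = 1
g(8) = mex{0} = 1
g(9) = mex{0} = 1
So g(9) = 1.
The value of a disjunctive sum is the nim-sum of the parts.
Combined value = 10 XOR 2 XOR 1 = 9.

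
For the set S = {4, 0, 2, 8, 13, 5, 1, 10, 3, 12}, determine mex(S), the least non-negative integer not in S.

6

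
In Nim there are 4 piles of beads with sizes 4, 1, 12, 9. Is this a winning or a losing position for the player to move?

Nim-sum: 4 ⊕ 1 ⊕ 12 ⊕ 9 = 0.
The nim-sum is 0, so this is a P-position: the player to move is in a losing position under optimal play.

Losing position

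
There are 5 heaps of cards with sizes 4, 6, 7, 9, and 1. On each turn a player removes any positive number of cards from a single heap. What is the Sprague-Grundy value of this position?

13

Nim-sum: 4 XOR 6 XOR 7 XOR 9 XOR 1 = 13.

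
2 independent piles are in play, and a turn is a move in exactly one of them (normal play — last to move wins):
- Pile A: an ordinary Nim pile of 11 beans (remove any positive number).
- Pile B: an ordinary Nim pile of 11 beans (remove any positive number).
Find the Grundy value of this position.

Pile A is a plain Nim pile of size 11, so its Grundy value is 11.
Pile B is a plain Nim pile of size 11, so its Grundy value is 11.
By the Sprague-Grundy theorem, the Grundy value of a sum of independent games is the XOR of the component values.
Combined value = 11 XOR 11 = 0.

0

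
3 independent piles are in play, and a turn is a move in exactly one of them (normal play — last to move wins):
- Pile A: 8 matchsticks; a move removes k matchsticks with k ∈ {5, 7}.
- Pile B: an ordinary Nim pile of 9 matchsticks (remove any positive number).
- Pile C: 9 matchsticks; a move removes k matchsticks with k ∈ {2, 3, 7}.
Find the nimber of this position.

Build the Grundy sequence for pile A with g(k) = mex{g(k−s) : s ∈ {5, 7}, s ≤ k}:
k:     0  1  2  3  4  5  6  7  8
g(k):  0  0  0  0  0  1  1  1  1
So g(8) = 1.
Pile B is a plain Nim pile of size 9, so its Grundy value is 9.
Grundy values for pile C (subtraction set {2, 3, 7}):
k:     0  1  2  3  4  5  6  7  8  9
g(k):  0  0  1  1  2  0  0  1  1  2
So g(9) = 2.
The value of a disjunctive sum is the nim-sum of the parts.
Combined value = 1 ⊕ 9 ⊕ 2 = 10.

10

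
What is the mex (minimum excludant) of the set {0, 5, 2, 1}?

3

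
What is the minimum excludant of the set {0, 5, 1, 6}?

2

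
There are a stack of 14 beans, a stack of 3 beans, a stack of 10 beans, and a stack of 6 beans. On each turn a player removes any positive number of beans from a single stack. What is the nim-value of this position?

1

Bitwise XOR of the heap sizes:
  1110  (14)
  0011  (3)
  1010  (10)
  0110  (6)
  ----
  0001  (1)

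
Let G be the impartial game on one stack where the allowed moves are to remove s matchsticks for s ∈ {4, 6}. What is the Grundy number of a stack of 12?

0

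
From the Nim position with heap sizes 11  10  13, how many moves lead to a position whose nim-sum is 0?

3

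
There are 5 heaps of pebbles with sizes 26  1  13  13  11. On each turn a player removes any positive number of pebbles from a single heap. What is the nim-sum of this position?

16

Nim-sum: 26 ⊕ 1 ⊕ 13 ⊕ 13 ⊕ 11 = 16.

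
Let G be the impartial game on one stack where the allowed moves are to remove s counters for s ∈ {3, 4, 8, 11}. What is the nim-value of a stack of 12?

4

Grundy values for subtraction set {3, 4, 8, 11}:
g(0) = mex{} = 0
g(1) = mex{} = 0
g(2) = mex{} = 0
g(3) = mex{0} = 1
g(4) = mex{0} = 1
g(5) = mex{0} = 1
g(6) = mex{0,1} = 2
g(7) = mex{1} = 0
g(8) = mex{0,1} = 2
g(9) = mex{0,1,2} = 3
g(10) = mex{0,2} = 1
g(11) = mex{0,1,2} = 3
g(12) = mex{0,1,2,3} = 4
So g(12) = 4.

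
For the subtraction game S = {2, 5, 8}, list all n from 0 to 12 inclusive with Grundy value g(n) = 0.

0, 1, 4, 7, 10, 11

Compute g(0), g(1), … for moves {2, 5, 8}:
g(0) = mex{} = 0
g(1) = mex{} = 0
g(2) = mex{0} = 1
g(3) = mex{0} = 1
g(4) = mex{1} = 0
g(5) = mex{0,1} = 2
g(6) = mex{0} = 1
g(7) = mex{1,2} = 0
g(8) = mex{0,1} = 2
g(9) = mex{0} = 1
g(10) = mex{1,2} = 0
g(11) = mex{1} = 0
g(12) = mex{0} = 1
The P-positions (g = 0) in 0..12 are 0, 1, 4, 7, 10, 11.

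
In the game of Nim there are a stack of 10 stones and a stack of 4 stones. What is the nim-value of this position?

Nim-sum: 10 ⊕ 4 = 14.

14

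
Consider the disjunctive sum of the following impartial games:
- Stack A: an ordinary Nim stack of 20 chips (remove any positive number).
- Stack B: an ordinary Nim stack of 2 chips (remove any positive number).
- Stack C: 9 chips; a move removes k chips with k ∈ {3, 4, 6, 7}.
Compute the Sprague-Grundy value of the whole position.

21

Stack A is a plain Nim stack of size 20, so its Grundy value is 20.
Stack B is a plain Nim stack of size 2, so its Grundy value is 2.
Build the Grundy sequence for stack C with g(k) = mex{g(k−s) : s ∈ {3, 4, 6, 7}, s ≤ k}:
g(0) = mex{} = 0
g(1) = mex{} = 0
g(2) = mex{} = 0
g(3) = mex{0} = 1
g(4) = mex{0} = 1
g(5) = mex{0} = 1
g(6) = mex{0,1} = 2
g(7) = mex{0,1} = 2
g(8) = mex{0,1} = 2
g(9) = mex{0,1,2} = 3
So g(9) = 3.
The value of a disjunctive sum is the nim-sum of the parts.
Combined value = 20 ⊕ 2 ⊕ 3 = 21.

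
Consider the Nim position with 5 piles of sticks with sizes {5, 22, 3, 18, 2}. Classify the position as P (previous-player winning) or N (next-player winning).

Compute the nim-sum pairwise:
5 ^ 22 = 19
19 ^ 3 = 16
16 ^ 18 = 2
2 ^ 2 = 0
The nim-sum is 0, so this is a P-position: the player to move is in a losing position under optimal play.

P-position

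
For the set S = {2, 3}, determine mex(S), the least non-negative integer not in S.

0 is not in the set, so the mex is 0.

0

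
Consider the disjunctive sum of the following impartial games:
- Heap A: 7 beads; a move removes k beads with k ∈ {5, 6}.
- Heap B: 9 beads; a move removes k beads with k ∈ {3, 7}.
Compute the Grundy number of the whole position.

For heap A, compute g(0), g(1), … with moves {5, 6}:
g(0) = mex{} = 0
g(1) = mex{} = 0
g(2) = mex{} = 0
g(3) = mex{} = 0
g(4) = mex{} = 0
g(5) = mex{0} = 1
g(6) = mex{0} = 1
g(7) = mex{0} = 1
So g(7) = 1.
For heap B, compute g(0), g(1), … with moves {3, 7}:
g(0) = mex{} = 0
g(1) = mex{} = 0
g(2) = mex{} = 0
g(3) = mex{0} = 1
g(4) = mex{0} = 1
g(5) = mex{0} = 1
g(6) = mex{1} = 0
g(7) = mex{0,1} = 2
g(8) = mex{0,1} = 2
g(9) = mex{0} = 1
So g(9) = 1.
By the Sprague-Grundy theorem, the Grundy value of a sum of independent games is the XOR of the component values.
Combined value = 1 ⊕ 1 = 0.

0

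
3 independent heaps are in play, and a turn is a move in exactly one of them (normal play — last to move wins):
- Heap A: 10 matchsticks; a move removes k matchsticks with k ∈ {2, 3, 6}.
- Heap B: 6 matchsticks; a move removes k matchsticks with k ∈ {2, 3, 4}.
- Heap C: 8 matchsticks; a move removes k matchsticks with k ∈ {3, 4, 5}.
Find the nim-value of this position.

0

For heap A, compute g(0), g(1), … with moves {2, 3, 6}:
g(0) = mex{} = 0
g(1) = mex{} = 0
g(2) = mex{0} = 1
g(3) = mex{0} = 1
g(4) = mex{0,1} = 2
g(5) = mex{1} = 0
g(6) = mex{0,1,2} = 3
g(7) = mex{0,2} = 1
g(8) = mex{0,1,3} = 2
g(9) = mex{1,3} = 0
g(10) = mex{1,2} = 0
So g(10) = 0.
For heap B, compute g(0), g(1), … with moves {2, 3, 4}:
k:     0  1  2  3  4  5  6
g(k):  0  0  1  1  2  2  0
So g(6) = 0.
For heap C, compute g(0), g(1), … with moves {3, 4, 5}:
g(0) = mex{} = 0
g(1) = mex{} = 0
g(2) = mex{} = 0
g(3) = mex{0} = 1
g(4) = mex{0} = 1
g(5) = mex{0} = 1
g(6) = mex{0,1} = 2
g(7) = mex{0,1} = 2
g(8) = mex{1} = 0
So g(8) = 0.
By the Sprague-Grundy theorem, the Grundy value of a sum of independent games is the XOR of the component values.
Combined value = 0 XOR 0 XOR 0 = 0.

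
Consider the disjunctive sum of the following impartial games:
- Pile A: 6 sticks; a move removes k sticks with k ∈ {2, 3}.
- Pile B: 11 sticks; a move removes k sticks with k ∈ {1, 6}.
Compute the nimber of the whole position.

0

For pile A, compute g(0), g(1), … with moves {2, 3}:
g(0) = mex{} = 0
g(1) = mex{} = 0
g(2) = mex{0} = 1
g(3) = mex{0} = 1
g(4) = mex{0,1} = 2
g(5) = mex{1} = 0
g(6) = mex{1,2} = 0
So g(6) = 0.
Grundy values for pile B (subtraction set {1, 6}):
g(0) = mex{} = 0
g(1) = mex{0} = 1
g(2) = mex{1} = 0
g(3) = mex{0} = 1
g(4) = mex{1} = 0
g(5) = mex{0} = 1
g(6) = mex{0,1} = 2
g(7) = mex{1,2} = 0
g(8) = mex{0} = 1
g(9) = mex{1} = 0
g(10) = mex{0} = 1
g(11) = mex{1} = 0
So g(11) = 0.
The value of a disjunctive sum is the nim-sum of the parts.
Combined value = 0 XOR 0 = 0.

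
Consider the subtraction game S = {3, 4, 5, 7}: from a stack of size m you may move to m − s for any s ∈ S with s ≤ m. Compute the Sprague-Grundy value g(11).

Build the Grundy sequence with g(k) = mex{g(k−s) : s ∈ {3, 4, 5, 7}, s ≤ k}:
k:     0  1  2  3  4  5  6  7  8  9 10 11
g(k):  0  0  0  1  1  1  2  2  2  3  0  0
So g(11) = 0.

0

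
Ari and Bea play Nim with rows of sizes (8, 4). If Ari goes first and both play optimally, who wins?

Ari wins

Nim-sum: 8 ⊕ 4 = 12.
The nim-sum is 12 ≠ 0, so this is an N-position: the player to move can win; Ari has a winning move.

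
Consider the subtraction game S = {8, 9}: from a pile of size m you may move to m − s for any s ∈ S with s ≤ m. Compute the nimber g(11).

1

Grundy values for subtraction set {8, 9}:
k:     0  1  2  3  4  5  6  7  8  9 10 11
g(k):  0  0  0  0  0  0  0  0  1  1  1  1
So g(11) = 1.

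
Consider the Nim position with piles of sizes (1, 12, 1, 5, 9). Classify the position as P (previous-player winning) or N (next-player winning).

P-position

Write each in binary and XOR column by column:
  0001  (1)
  1100  (12)
  0001  (1)
  0101  (5)
  1001  (9)
  ----
  0000  (0)
The nim-sum is 0, so this is a P-position: the player to move is in a losing position under optimal play.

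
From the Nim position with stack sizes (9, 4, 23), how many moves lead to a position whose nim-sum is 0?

1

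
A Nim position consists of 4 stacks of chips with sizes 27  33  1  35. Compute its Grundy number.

24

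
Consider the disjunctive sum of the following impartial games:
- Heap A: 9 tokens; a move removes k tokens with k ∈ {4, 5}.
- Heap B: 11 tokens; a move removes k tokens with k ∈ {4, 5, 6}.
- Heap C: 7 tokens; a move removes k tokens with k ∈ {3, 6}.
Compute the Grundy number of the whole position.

For heap A, compute g(0), g(1), … with moves {4, 5}:
g(0) = mex{} = 0
g(1) = mex{} = 0
g(2) = mex{} = 0
g(3) = mex{} = 0
g(4) = mex{0} = 1
g(5) = mex{0} = 1
g(6) = mex{0} = 1
g(7) = mex{0} = 1
g(8) = mex{0,1} = 2
g(9) = mex{1} = 0
So g(9) = 0.
Build the Grundy sequence for heap B with g(k) = mex{g(k−s) : s ∈ {4, 5, 6}, s ≤ k}:
g(0) = mex{} = 0
g(1) = mex{} = 0
g(2) = mex{} = 0
g(3) = mex{} = 0
g(4) = mex{0} = 1
g(5) = mex{0} = 1
g(6) = mex{0} = 1
g(7) = mex{0} = 1
g(8) = mex{0,1} = 2
g(9) = mex{0,1} = 2
g(10) = mex{1} = 0
g(11) = mex{1} = 0
So g(11) = 0.
Build the Grundy sequence for heap C with g(k) = mex{g(k−s) : s ∈ {3, 6}, s ≤ k}:
k:     0  1  2  3  4  5  6  7
g(k):  0  0  0  1  1  1  2  2
So g(7) = 2.
By the Sprague-Grundy theorem, the Grundy value of a sum of independent games is the XOR of the component values.
Combined value = 0 ⊕ 0 ⊕ 2 = 2.

2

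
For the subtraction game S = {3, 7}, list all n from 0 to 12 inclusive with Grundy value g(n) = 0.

0, 1, 2, 6, 10, 11, 12

Compute g(0), g(1), … for moves {3, 7}:
g(0) = mex{} = 0
g(1) = mex{} = 0
g(2) = mex{} = 0
g(3) = mex{0} = 1
g(4) = mex{0} = 1
g(5) = mex{0} = 1
g(6) = mex{1} = 0
g(7) = mex{0,1} = 2
g(8) = mex{0,1} = 2
g(9) = mex{0} = 1
g(10) = mex{1,2} = 0
g(11) = mex{1,2} = 0
g(12) = mex{1} = 0
The P-positions (g = 0) in 0..12 are 0, 1, 2, 6, 10, 11, 12.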